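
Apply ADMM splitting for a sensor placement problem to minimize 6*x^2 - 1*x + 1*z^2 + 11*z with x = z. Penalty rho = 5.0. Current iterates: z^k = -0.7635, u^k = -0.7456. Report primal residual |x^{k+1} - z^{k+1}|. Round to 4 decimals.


ADMM iteration with rho = 5.0, z^k = -0.7635, u^k = -0.7456
Step 1: x-update.
Minimize 6*x^2 - 1*x + (5.0/2)*(x + 0.7635 - 0.7456)^2
FOC: (2*6 + 5.0)*x = 1 + 5.0*(-0.7635 + 0.7456)
x^{k+1} = 0.0536
Step 2: z-update.
Minimize 1*z^2 + 11*z + (5.0/2)*(0.0536 - z - 0.7456)^2
FOC: (2*1 + 5.0)*z = -11 + 5.0*(0.0536 - 0.7456)
z^{k+1} = -2.0657
Step 3: u-update.
u^{k+1} = -0.7456 + 0.0536 + 2.0657 = 1.3737
Step 4: Primal residual = |0.0536 + 2.0657| = 2.1193


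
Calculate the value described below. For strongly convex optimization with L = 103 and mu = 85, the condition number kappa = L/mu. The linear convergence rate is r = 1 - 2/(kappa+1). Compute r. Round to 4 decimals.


Step 1: Compute the condition number.
kappa = L/mu = 103/85 = 1.2118
Step 2: Compute the convergence rate.
r = 1 - 2/(kappa + 1) = 1 - 2*mu/(L + mu) = (L - mu)/(L + mu) = 18/188 = 0.0957


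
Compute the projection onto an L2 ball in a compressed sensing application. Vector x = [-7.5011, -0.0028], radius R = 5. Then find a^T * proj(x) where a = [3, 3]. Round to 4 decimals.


Step 1: Compute ||x|| (intermediates to 6 decimals).
||x|| = sqrt((-7.5011)^2 + (-0.0028)^2) = 7.501101
Step 2: Project.
Since ||x|| > R, scale = R/||x|| = 5/7.501101 = 0.666569, proj(x) = scale * x
proj(x) = [-5.000001, -0.001866]
Step 3: Dot product.
a^T * proj(x) = 3*(-5.000001) + 3*(-0.001866) = -15.0056


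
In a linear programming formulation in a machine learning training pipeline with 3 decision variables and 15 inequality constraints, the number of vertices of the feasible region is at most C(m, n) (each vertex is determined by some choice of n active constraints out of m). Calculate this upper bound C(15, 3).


Each vertex corresponds to some choice of n active constraints out of m, so the number of vertices is at most C(m, n) = m! / (n!(m-n)!).
m = 15, n = 3
Numerator: 15 * 14 * 13
Denominator: 3! = 6
C(15, 3) = 455


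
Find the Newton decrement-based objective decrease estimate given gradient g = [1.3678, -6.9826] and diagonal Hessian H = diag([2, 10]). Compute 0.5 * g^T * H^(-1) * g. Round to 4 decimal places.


Step 1: H is diagonal, so H^(-1) * g = [0.6839, -0.6983].
Step 2: g^T H^(-1) g = sum_i g_i^2 / H_ii
  = (1.3678)^2/2 + (-6.9826)^2/10
  = 0.9354 + 4.8757 = 5.8111
Step 3: Objective decrease = 0.5 * g^T H^(-1) g = 2.9056


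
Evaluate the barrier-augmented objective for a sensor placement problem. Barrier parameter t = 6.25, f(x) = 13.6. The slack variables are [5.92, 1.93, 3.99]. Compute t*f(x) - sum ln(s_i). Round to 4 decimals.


Step 1: Compute log-barrier.
ln values: [1.7783, 0.6575, 1.3838]
phi = -(1.7783 + 0.6575 + 1.3838) = -3.8196
Step 2: Compute augmented objective.
t*f(x) = 6.25*13.6 = 85.0
Total = 85.0 - 3.8196 = 81.1804


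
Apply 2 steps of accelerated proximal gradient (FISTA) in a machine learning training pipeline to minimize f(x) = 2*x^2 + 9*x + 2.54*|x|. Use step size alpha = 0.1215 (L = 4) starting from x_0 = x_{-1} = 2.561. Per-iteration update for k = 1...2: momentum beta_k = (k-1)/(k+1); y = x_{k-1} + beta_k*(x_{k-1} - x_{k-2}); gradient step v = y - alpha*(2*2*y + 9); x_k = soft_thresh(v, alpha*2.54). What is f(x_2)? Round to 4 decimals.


FISTA on f(x) = 2*x^2 + 9*x + 2.54*|x|
L = 4, alpha = 0.1215
Iteration 1: beta = 0.0, y = 2.561 + 0.0*(2.561 - 2.561) = 2.561
  grad(y) = 19.244, v = y - alpha*grad = 0.2229
  prox(v) = soft_thresh(0.2229, 0.3086) = 0.0
Iteration 2: beta = 0.3333, y = 0.0 + 0.3333*(0.0 - 2.561) = -0.8537
  grad(y) = 5.5853, v = y - alpha*grad = -1.5323
  prox(v) = soft_thresh(-1.5323, 0.3086) = -1.2237
f(x_2) = 2*(-1.2237)^2 + 9*(-1.2237) + 2.54*|-1.2237| = -4.9102


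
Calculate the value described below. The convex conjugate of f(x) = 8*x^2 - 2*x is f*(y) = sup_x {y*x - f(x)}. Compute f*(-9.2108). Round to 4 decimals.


f*(y) = sup_x {y*x - a*x^2 - b*x} = sup_x {(y-b)*x - a*x^2}
FOC: (y - b) - 2a*x = 0 => x* = (y - b)/(2a)
x* = (-9.2108 + 2)/(2*8) = -0.4507
f*(-9.2108) = (y-b)^2/(4a) = (-9.2108 + 2)^2/(4*8)
= 51.9956/32 = 1.6249


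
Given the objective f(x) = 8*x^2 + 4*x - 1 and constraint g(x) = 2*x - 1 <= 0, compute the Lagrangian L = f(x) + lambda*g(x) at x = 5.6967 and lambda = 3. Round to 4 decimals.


Step 1: Evaluate f(x).
f(5.6967) = 8*5.6967^2 + 4*5.6967 - 1 = 281.4059
Step 2: Evaluate g(x).
g(5.6967) = 2*5.6967 - 1 = 10.3934
Step 3: Compute Lagrangian.
L = 281.4059 + 3*10.3934 = 312.5861


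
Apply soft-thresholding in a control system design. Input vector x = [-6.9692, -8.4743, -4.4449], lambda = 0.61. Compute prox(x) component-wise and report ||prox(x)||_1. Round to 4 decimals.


Soft-thresholding with lambda = 0.61:
prox(-6.9692) = sign(-6.9692)*max(|-6.9692| - 0.61, 0) = -6.3592
prox(-8.4743) = sign(-8.4743)*max(|-8.4743| - 0.61, 0) = -7.8643
prox(-4.4449) = sign(-4.4449)*max(|-4.4449| - 0.61, 0) = -3.8349
prox(x) = [-6.3592, -7.8643, -3.8349]
||prox(x)||_1 = 6.3592 + 7.8643 + 3.8349 = 18.0584


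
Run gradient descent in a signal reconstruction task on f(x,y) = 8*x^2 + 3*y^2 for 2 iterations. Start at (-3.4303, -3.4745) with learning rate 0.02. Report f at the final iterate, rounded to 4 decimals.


Gradient descent on f(x,y) = 8*x^2 + 3*y^2.
Starting point: (-3.4303, -3.4745), alpha = 0.02
Step 1: grad_x = 2*8*-3.4303 = -54.8848, grad_y = 2*3*-3.4745 = -20.847
  x_1 = -3.4303 - 0.02*-54.8848 = -2.3326
  y_1 = -3.4745 - 0.02*-20.847 = -3.0576
Step 2: grad_x = 2*8*-2.3326 = -37.3217, grad_y = 2*3*-3.0576 = -18.3454
  x_2 = -2.3326 - 0.02*-37.3217 = -1.5862
  y_2 = -3.0576 - 0.02*-18.3454 = -2.6907
f(-1.5862, -2.6907) = 8*(-1.5862)^2 + 3*(-2.6907)^2 = 41.8463


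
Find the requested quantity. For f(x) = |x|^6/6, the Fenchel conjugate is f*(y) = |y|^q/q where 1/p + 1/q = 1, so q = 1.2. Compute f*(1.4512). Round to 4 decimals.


The conjugate exponent q satisfies 1/p + 1/q = 1.
p = 6, so q = 6/(6 - 1) = 1.2
|y|^q = 1.4512^1.2 = 1.5634
f*(1.4512) = 1.5634 / 1.2 = 1.3028


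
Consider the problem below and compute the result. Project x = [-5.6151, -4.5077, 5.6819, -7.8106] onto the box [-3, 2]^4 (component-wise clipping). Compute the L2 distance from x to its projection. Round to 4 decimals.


Project each component onto [-3, 2].
clip(-5.6151) = -3.0, clip(-4.5077) = -3.0, clip(5.6819) = 2.0, clip(-7.8106) = -3.0
Projection = [-3.0, -3.0, 2.0, -3.0]
Squared diffs: [6.8387, 2.2732, 13.5564, 23.1419]
Distance = sqrt(45.8102) = 6.7683


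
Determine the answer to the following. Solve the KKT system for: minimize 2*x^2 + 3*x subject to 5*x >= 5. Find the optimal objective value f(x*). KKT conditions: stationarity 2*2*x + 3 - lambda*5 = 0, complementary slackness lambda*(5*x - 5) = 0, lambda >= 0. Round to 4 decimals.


Step 1: Try lambda = 0 (constraint inactive).
x_unc = -3/(2*2) = -0.75
Check: 5*-0.75 = -3.75 < 5 -- violated!
Step 2: Constraint must be active: 5*x = 5
x* = 5/5 = 1.0
lambda = (2*2*1.0 + 3)/5 = 1.4
Step 3: Compute optimal value.
f(x*) = 2*1.0^2 + 3*1.0 = 5.0


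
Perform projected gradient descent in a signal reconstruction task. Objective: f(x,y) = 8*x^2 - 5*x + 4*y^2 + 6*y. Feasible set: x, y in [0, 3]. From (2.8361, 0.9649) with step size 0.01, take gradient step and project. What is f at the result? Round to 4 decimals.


Step 1: Compute gradient at (2.8361, 0.9649).
grad_x = 2*8*2.8361 - 5 = 40.3776
grad_y = 2*4*0.9649 + 6 = 13.7192
Step 2: Gradient step.
x_raw = 2.8361 - 0.01*40.3776 = 2.4323
y_raw = 0.9649 - 0.01*13.7192 = 0.8277
Step 3: Project onto [0, 3].
x_proj = clip(2.4323) = 2.4323
y_proj = clip(0.8277) = 0.8277
Step 4: Evaluate f.
f(2.4323, 0.8277) = 42.8746


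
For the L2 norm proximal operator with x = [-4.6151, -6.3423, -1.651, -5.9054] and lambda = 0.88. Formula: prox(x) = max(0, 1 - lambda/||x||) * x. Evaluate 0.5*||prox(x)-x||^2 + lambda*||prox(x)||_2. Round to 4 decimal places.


Step 1: Compute ||x||.
||x|| = 9.9561
Step 2: Compute scaling factor.
scale = max(0, 1 - 0.88/9.9561) = 0.9116
Step 3: prox(x) = [-4.2072, -5.7817, -1.5051, -5.3834]
||prox(x)|| = 9.0761
Step 4: Proximal objective.
0.5*||prox-x||^2 = 0.3872
lambda*||prox|| = 7.987
Total = 8.3741


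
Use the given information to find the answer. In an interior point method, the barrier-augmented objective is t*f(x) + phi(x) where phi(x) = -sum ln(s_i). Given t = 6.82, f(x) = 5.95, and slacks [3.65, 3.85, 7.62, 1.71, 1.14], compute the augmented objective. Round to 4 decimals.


Step 1: Compute log-barrier.
ln values: [1.2947, 1.3481, 2.0308, 0.5365, 0.131]
phi = -(1.2947 + 1.3481 + 2.0308 + 0.5365 + 0.131) = -5.3411
Step 2: Compute augmented objective.
t*f(x) = 6.82*5.95 = 40.579
Total = 40.579 - 5.3411 = 35.2379


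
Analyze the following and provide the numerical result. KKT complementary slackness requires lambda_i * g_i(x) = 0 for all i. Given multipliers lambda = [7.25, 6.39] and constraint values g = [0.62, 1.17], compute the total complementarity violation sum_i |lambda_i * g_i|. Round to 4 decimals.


KKT complementary slackness check:
lambda_1 * g_1 = 7.25 * 0.62 = 4.495
lambda_2 * g_2 = 6.39 * 1.17 = 7.4763
Total violation = 4.495 + 7.4763 = 11.9713


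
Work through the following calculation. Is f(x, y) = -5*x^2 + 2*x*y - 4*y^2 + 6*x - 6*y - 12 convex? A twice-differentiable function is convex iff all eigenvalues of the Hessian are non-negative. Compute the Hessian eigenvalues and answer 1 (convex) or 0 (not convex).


The Hessian of f(x,y) = -5*x^2 + 2*x*y - 4*y^2 + 6*x - 6*y - 12 is:
H = [[-10, 2], [2, -8]]
Trace = -10 - 8 = -18
Determinant = -10*-8 - (2)^2 = 76
Discriminant = (-18)^2 - 4*76 = 20.0
Eigenvalues: lambda_1 = -11.2361, lambda_2 = -6.7639
The function is not convex.

0


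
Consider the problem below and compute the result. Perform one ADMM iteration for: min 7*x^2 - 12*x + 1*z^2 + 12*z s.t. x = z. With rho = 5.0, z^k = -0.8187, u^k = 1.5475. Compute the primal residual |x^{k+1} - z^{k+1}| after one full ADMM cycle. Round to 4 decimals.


ADMM iteration with rho = 5.0, z^k = -0.8187, u^k = 1.5475
Step 1: x-update.
Minimize 7*x^2 - 12*x + (5.0/2)*(x + 0.8187 + 1.5475)^2
FOC: (2*7 + 5.0)*x = 12 + 5.0*(-0.8187 - 1.5475)
x^{k+1} = 0.0089
Step 2: z-update.
Minimize 1*z^2 + 12*z + (5.0/2)*(0.0089 - z + 1.5475)^2
FOC: (2*1 + 5.0)*z = -12 + 5.0*(0.0089 + 1.5475)
z^{k+1} = -0.6026
Step 3: u-update.
u^{k+1} = 1.5475 + 0.0089 + 0.6026 = 2.159
Step 4: Primal residual = |0.0089 + 0.6026| = 0.6115


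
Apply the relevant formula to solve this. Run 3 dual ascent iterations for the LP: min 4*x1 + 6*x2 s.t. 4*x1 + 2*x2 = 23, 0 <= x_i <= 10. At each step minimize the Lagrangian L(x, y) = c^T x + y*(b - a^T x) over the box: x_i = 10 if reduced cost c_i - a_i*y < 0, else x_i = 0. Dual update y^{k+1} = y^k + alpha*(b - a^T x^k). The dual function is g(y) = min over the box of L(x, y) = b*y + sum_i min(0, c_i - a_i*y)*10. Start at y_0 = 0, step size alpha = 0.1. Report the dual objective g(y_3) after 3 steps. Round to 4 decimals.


Dual ascent for LP: min 4*x1 + 6*x2, 4*x1 + 2*x2 = 23, 0 <= x_i <= 10
Step 1: y^k = 0.0, reduced costs: (4.0, 6.0)
  x^k = (0.0, 0.0), subgradient = b - a^T x = 23.0
  y^{k+1} = 0.0 + 0.1*23.0 = 2.3
Step 2: y^k = 2.3, reduced costs: (-5.2, 1.4)
  x^k = (10.0, 0.0), subgradient = b - a^T x = -17.0
  y^{k+1} = 2.3 + 0.1*-17.0 = 0.6
Step 3: y^k = 0.6, reduced costs: (1.6, 4.8)
  x^k = (0.0, 0.0), subgradient = b - a^T x = 23.0
  y^{k+1} = 0.6 + 0.1*23.0 = 2.9
Dual objective at y_3 = 2.9: reduced costs (-7.6, 0.2), box minimizer x = (10.0, 0.0)
g(y_3) = b*y + (c1 - a1*y)*x1 + (c2 - a2*y)*x2 = 23*2.9 + (-7.6)*10.0 + 0.2*0.0 = 66.7 - 76.0 + 0.0 = -9.3


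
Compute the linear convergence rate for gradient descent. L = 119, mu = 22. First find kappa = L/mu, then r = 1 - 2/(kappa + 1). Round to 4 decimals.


Step 1: Compute the condition number.
kappa = L/mu = 119/22 = 5.4091
Step 2: Compute the convergence rate.
r = 1 - 2/(kappa + 1) = 1 - 2*mu/(L + mu) = (L - mu)/(L + mu) = 97/141 = 0.6879


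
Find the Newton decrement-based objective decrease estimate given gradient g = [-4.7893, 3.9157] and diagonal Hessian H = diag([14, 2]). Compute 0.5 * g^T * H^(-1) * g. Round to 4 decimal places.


Step 1: H is diagonal, so H^(-1) * g = [-0.3421, 1.9579].
Step 2: g^T H^(-1) g = sum_i g_i^2 / H_ii
  = (-4.7893)^2/14 + (3.9157)^2/2
  = 1.6384 + 7.6664 = 9.3047
Step 3: Objective decrease = 0.5 * g^T H^(-1) g = 4.6524


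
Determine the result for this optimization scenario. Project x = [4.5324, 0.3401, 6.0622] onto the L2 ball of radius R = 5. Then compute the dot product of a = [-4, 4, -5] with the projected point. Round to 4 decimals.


Step 1: Compute ||x|| (intermediates to 6 decimals).
||x|| = sqrt(4.5324^2 + 0.3401^2 + 6.0622^2) = 7.576845
Step 2: Project.
Since ||x|| > R, scale = R/||x|| = 5/7.576845 = 0.659905, proj(x) = scale * x
proj(x) = [2.990953, 0.224434, 4.000476]
Step 3: Dot product.
a^T * proj(x) = -4*2.990953 + 4*0.224434 - 5*4.000476 = -31.0685


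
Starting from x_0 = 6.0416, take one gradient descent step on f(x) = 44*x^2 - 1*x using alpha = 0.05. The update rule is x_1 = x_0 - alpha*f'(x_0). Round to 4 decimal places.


We compute the gradient at x_0 and apply the update.
f'(x) = 88*x - 1
f'(6.0416) = 88*6.0416 - 1 = 530.6608
x_1 = 6.0416 - 0.05*530.6608 = -20.4914


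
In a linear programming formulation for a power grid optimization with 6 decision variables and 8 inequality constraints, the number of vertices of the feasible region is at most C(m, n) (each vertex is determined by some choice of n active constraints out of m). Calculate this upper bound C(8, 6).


Each vertex corresponds to some choice of n active constraints out of m, so the number of vertices is at most C(m, n) = m! / (n!(m-n)!).
m = 8, n = 6
Numerator: 8 * 7 * 6 * 5 * 4 * 3
Denominator: 6! = 720
C(8, 6) = 28


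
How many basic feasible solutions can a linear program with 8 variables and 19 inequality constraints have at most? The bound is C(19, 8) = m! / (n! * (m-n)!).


Each vertex corresponds to some choice of n active constraints out of m, so the number of vertices is at most C(m, n) = m! / (n!(m-n)!).
m = 19, n = 8
Numerator: 19 * 18 * 17 * 16 * 15 * 14 * 13 * 12
Denominator: 8! = 40320
C(19, 8) = 75582


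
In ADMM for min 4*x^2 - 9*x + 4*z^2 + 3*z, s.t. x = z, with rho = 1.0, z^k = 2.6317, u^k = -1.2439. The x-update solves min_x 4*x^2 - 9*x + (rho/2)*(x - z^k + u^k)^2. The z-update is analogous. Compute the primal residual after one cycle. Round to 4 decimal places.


ADMM iteration with rho = 1.0, z^k = 2.6317, u^k = -1.2439
Step 1: x-update.
Minimize 4*x^2 - 9*x + (1.0/2)*(x - 2.6317 - 1.2439)^2
FOC: (2*4 + 1.0)*x = 9 + 1.0*(2.6317 + 1.2439)
x^{k+1} = 1.4306
Step 2: z-update.
Minimize 4*z^2 + 3*z + (1.0/2)*(1.4306 - z - 1.2439)^2
FOC: (2*4 + 1.0)*z = -3 + 1.0*(1.4306 - 1.2439)
z^{k+1} = -0.3126
Step 3: u-update.
u^{k+1} = -1.2439 + 1.4306 + 0.3126 = 0.4993
Step 4: Primal residual = |1.4306 + 0.3126| = 1.7432


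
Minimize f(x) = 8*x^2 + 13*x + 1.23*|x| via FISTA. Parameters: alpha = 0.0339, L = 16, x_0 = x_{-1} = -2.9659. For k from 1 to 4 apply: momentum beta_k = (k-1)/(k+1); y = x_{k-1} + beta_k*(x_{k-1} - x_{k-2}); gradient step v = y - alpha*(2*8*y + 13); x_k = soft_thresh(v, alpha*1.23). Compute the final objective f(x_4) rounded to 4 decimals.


FISTA on f(x) = 8*x^2 + 13*x + 1.23*|x|
L = 16, alpha = 0.0339
Iteration 1: beta = 0.0, y = -2.9659 + 0.0*(-2.9659 + 2.9659) = -2.9659
  grad(y) = -34.4544, v = y - alpha*grad = -1.7979
  prox(v) = soft_thresh(-1.7979, 0.0417) = -1.7562
Iteration 2: beta = 0.3333, y = -1.7562 + 0.3333*(-1.7562 + 2.9659) = -1.353
  grad(y) = -8.6474, v = y - alpha*grad = -1.0598
  prox(v) = soft_thresh(-1.0598, 0.0417) = -1.0181
Iteration 3: beta = 0.5, y = -1.0181 + 0.5*(-1.0181 + 1.7562) = -0.6491
  grad(y) = 2.6147, v = y - alpha*grad = -0.7377
  prox(v) = soft_thresh(-0.7377, 0.0417) = -0.696
Iteration 4: beta = 0.6, y = -0.696 + 0.6*(-0.696 + 1.0181) = -0.5028
  grad(y) = 4.9558, v = y - alpha*grad = -0.6708
  prox(v) = soft_thresh(-0.6708, 0.0417) = -0.6291
f(x_4) = 8*(-0.6291)^2 + 13*(-0.6291) + 1.23*|-0.6291| = -4.2383


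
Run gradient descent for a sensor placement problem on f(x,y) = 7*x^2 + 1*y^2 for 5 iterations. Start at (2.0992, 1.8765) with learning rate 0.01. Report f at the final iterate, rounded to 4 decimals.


Gradient descent on f(x,y) = 7*x^2 + 1*y^2.
Starting point: (2.0992, 1.8765), alpha = 0.01
Step 1: grad_x = 2*7*2.0992 = 29.3888, grad_y = 2*1*1.8765 = 3.753
  x_1 = 2.0992 - 0.01*29.3888 = 1.8053
  y_1 = 1.8765 - 0.01*3.753 = 1.839
Step 2: grad_x = 2*7*1.8053 = 25.2744, grad_y = 2*1*1.839 = 3.6779
  x_2 = 1.8053 - 0.01*25.2744 = 1.5526
  y_2 = 1.839 - 0.01*3.6779 = 1.8022
Step 3: grad_x = 2*7*1.5526 = 21.736, grad_y = 2*1*1.8022 = 3.6044
  x_3 = 1.5526 - 0.01*21.736 = 1.3352
  y_3 = 1.8022 - 0.01*3.6044 = 1.7661
Step 4: grad_x = 2*7*1.3352 = 18.6929, grad_y = 2*1*1.7661 = 3.5323
  x_4 = 1.3352 - 0.01*18.6929 = 1.1483
  y_4 = 1.7661 - 0.01*3.5323 = 1.7308
Step 5: grad_x = 2*7*1.1483 = 16.0759, grad_y = 2*1*1.7308 = 3.4616
  x_5 = 1.1483 - 0.01*16.0759 = 0.9875
  y_5 = 1.7308 - 0.01*3.4616 = 1.6962
f(0.9875, 1.6962) = 7*0.9875^2 + 1*1.6962^2 = 9.7035


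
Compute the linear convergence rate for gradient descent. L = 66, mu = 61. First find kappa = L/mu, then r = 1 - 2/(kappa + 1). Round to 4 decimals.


Step 1: Compute the condition number.
kappa = L/mu = 66/61 = 1.082
Step 2: Compute the convergence rate.
r = 1 - 2/(kappa + 1) = 1 - 2*mu/(L + mu) = (L - mu)/(L + mu) = 5/127 = 0.0394


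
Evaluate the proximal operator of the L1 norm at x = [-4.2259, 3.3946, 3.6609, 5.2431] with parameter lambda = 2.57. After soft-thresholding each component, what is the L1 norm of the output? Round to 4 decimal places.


Soft-thresholding with lambda = 2.57:
prox(-4.2259) = sign(-4.2259)*max(|-4.2259| - 2.57, 0) = -1.6559
prox(3.3946) = sign(3.3946)*max(|3.3946| - 2.57, 0) = 0.8246
prox(3.6609) = sign(3.6609)*max(|3.6609| - 2.57, 0) = 1.0909
prox(5.2431) = sign(5.2431)*max(|5.2431| - 2.57, 0) = 2.6731
prox(x) = [-1.6559, 0.8246, 1.0909, 2.6731]
||prox(x)||_1 = 1.6559 + 0.8246 + 1.0909 + 2.6731 = 6.2445


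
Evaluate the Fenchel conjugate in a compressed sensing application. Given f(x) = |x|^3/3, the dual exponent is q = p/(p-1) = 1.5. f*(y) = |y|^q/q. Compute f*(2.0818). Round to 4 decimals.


The conjugate exponent q satisfies 1/p + 1/q = 1.
p = 3, so q = 3/(3 - 1) = 1.5
|y|^q = 2.0818^1.5 = 3.0037
f*(2.0818) = 3.0037 / 1.5 = 2.0025


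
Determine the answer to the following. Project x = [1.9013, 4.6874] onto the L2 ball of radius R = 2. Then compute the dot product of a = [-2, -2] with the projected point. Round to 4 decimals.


Step 1: Compute ||x|| (intermediates to 6 decimals).
||x|| = sqrt(1.9013^2 + 4.6874^2) = 5.058326
Step 2: Project.
Since ||x|| > R, scale = R/||x|| = 2/5.058326 = 0.395388, proj(x) = scale * x
proj(x) = [0.751751, 1.853342]
Step 3: Dot product.
a^T * proj(x) = -2*0.751751 - 2*1.853342 = -5.2102


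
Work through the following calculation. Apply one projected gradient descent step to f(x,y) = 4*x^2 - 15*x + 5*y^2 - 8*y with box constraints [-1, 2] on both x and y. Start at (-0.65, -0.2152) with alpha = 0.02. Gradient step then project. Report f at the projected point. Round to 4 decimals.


Step 1: Compute gradient at (-0.65, -0.2152).
grad_x = 2*4*-0.65 - 15 = -20.2
grad_y = 2*5*-0.2152 - 8 = -10.152
Step 2: Gradient step.
x_raw = -0.65 - 0.02*-20.2 = -0.246
y_raw = -0.2152 - 0.02*-10.152 = -0.0122
Step 3: Project onto [-1, 2].
x_proj = clip(-0.246) = -0.246
y_proj = clip(-0.0122) = -0.0122
Step 4: Evaluate f.
f(-0.246, -0.0122) = 4.0301


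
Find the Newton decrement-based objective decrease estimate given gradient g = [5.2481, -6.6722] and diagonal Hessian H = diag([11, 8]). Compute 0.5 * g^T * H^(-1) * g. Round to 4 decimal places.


Step 1: H is diagonal, so H^(-1) * g = [0.4771, -0.834].
Step 2: g^T H^(-1) g = sum_i g_i^2 / H_ii
  = (5.2481)^2/11 + (-6.6722)^2/8
  = 2.5039 + 5.5648 = 8.0687
Step 3: Objective decrease = 0.5 * g^T H^(-1) g = 4.0343


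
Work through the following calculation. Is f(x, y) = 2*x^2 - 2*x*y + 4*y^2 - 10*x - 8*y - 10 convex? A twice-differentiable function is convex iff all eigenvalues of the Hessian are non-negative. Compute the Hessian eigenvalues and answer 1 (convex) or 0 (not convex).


The Hessian of f(x,y) = 2*x^2 - 2*x*y + 4*y^2 - 10*x - 8*y - 10 is:
H = [[4, -2], [-2, 8]]
Trace = 4 + 8 = 12
Determinant = 4*8 - (-2)^2 = 28
Discriminant = (12)^2 - 4*28 = 32.0
Eigenvalues: lambda_1 = 3.1716, lambda_2 = 8.8284
The function is convex.

1


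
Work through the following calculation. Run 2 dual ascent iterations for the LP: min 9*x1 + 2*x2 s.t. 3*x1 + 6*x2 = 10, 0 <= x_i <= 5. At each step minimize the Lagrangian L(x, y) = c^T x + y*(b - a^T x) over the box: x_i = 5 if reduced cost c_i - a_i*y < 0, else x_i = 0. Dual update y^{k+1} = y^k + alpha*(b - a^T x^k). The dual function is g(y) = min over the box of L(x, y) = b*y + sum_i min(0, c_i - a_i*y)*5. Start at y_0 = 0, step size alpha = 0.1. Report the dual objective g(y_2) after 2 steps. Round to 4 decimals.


Dual ascent for LP: min 9*x1 + 2*x2, 3*x1 + 6*x2 = 10, 0 <= x_i <= 5
Step 1: y^k = 0.0, reduced costs: (9.0, 2.0)
  x^k = (0.0, 0.0), subgradient = b - a^T x = 10.0
  y^{k+1} = 0.0 + 0.1*10.0 = 1.0
Step 2: y^k = 1.0, reduced costs: (6.0, -4.0)
  x^k = (0.0, 5.0), subgradient = b - a^T x = -20.0
  y^{k+1} = 1.0 + 0.1*-20.0 = -1.0
Dual objective at y_2 = -1.0: reduced costs (12.0, 8.0), box minimizer x = (0.0, 0.0)
g(y_2) = b*y + (c1 - a1*y)*x1 + (c2 - a2*y)*x2 = 10*(-1.0) + 12.0*0.0 + 8.0*0.0 = -10.0 + 0.0 + 0.0 = -10.0


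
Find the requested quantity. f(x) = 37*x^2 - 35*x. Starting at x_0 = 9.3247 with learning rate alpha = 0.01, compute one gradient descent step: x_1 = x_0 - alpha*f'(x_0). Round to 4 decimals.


We compute the gradient at x_0 and apply the update.
f'(x) = 74*x - 35
f'(9.3247) = 74*9.3247 - 35 = 655.0278
x_1 = 9.3247 - 0.01*655.0278 = 2.7744


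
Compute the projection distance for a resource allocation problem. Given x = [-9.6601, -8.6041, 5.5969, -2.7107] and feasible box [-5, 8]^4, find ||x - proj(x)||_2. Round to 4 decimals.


Project each component onto [-5, 8].
clip(-9.6601) = -5.0, clip(-8.6041) = -5.0, clip(5.5969) = 5.5969, clip(-2.7107) = -2.7107
Projection = [-5.0, -5.0, 5.5969, -2.7107]
Squared diffs: [21.7165, 12.9895, 0.0, 0.0]
Distance = sqrt(34.706) = 5.8912


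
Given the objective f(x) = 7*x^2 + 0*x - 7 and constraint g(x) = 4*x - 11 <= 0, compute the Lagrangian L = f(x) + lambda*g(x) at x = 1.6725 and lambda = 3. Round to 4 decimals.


Step 1: Evaluate f(x).
f(1.6725) = 7*1.6725^2 + 0*1.6725 - 7 = 12.5808
Step 2: Evaluate g(x).
g(1.6725) = 4*1.6725 - 11 = -4.31
Step 3: Compute Lagrangian.
L = 12.5808 + 3*-4.31 = -0.3492


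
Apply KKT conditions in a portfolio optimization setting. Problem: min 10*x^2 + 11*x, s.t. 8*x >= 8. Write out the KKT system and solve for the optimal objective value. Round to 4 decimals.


Step 1: Try lambda = 0 (constraint inactive).
x_unc = -11/(2*10) = -0.55
Check: 8*-0.55 = -4.4 < 8 -- violated!
Step 2: Constraint must be active: 8*x = 8
x* = 8/8 = 1.0
lambda = (2*10*1.0 + 11)/8 = 3.875
Step 3: Compute optimal value.
f(x*) = 10*1.0^2 + 11*1.0 = 21.0


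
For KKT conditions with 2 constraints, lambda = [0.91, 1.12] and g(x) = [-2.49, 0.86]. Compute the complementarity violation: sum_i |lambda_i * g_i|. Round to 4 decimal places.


KKT complementary slackness check:
lambda_1 * g_1 = 0.91 * -2.49 = -2.2659
lambda_2 * g_2 = 1.12 * 0.86 = 0.9632
Total violation = 2.2659 + 0.9632 = 3.2291


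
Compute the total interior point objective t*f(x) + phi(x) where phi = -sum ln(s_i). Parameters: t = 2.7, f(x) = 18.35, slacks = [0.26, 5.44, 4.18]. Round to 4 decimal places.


Step 1: Compute log-barrier.
ln values: [-1.3471, 1.6938, 1.4303]
phi = -(-1.3471 + 1.6938 + 1.4303) = -1.777
Step 2: Compute augmented objective.
t*f(x) = 2.7*18.35 = 49.545
Total = 49.545 - 1.777 = 47.768


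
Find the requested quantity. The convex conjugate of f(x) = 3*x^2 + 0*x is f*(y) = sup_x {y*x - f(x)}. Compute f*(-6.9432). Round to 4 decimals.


f*(y) = sup_x {y*x - a*x^2 - b*x} = sup_x {(y-b)*x - a*x^2}
FOC: (y - b) - 2a*x = 0 => x* = (y - b)/(2a)
x* = (-6.9432 - 0)/(2*3) = -1.1572
f*(-6.9432) = (y-b)^2/(4a) = (-6.9432 - 0)^2/(4*3)
= 48.208/12 = 4.0173


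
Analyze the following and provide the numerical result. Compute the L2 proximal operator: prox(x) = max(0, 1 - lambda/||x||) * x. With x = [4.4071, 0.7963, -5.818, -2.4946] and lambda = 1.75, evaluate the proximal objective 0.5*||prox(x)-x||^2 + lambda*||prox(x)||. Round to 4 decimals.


Step 1: Compute ||x||.
||x|| = 7.7543
Step 2: Compute scaling factor.
scale = max(0, 1 - 1.75/7.7543) = 0.7743
Step 3: prox(x) = [3.4125, 0.6166, -4.505, -1.9316]
||prox(x)|| = 6.0043
Step 4: Proximal objective.
0.5*||prox-x||^2 = 1.5313
lambda*||prox|| = 10.5075
Total = 12.0387


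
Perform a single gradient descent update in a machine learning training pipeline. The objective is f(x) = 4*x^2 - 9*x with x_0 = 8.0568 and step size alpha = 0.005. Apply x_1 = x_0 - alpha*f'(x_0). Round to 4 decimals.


We compute the gradient at x_0 and apply the update.
f'(x) = 8*x - 9
f'(8.0568) = 8*8.0568 - 9 = 55.4544
x_1 = 8.0568 - 0.005*55.4544 = 7.7795


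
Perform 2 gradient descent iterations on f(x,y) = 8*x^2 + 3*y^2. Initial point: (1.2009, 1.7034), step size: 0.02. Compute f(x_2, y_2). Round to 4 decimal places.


Gradient descent on f(x,y) = 8*x^2 + 3*y^2.
Starting point: (1.2009, 1.7034), alpha = 0.02
Step 1: grad_x = 2*8*1.2009 = 19.2144, grad_y = 2*3*1.7034 = 10.2204
  x_1 = 1.2009 - 0.02*19.2144 = 0.8166
  y_1 = 1.7034 - 0.02*10.2204 = 1.499
Step 2: grad_x = 2*8*0.8166 = 13.0658, grad_y = 2*3*1.499 = 8.994
  x_2 = 0.8166 - 0.02*13.0658 = 0.5553
  y_2 = 1.499 - 0.02*8.994 = 1.3191
f(0.5553, 1.3191) = 8*0.5553^2 + 3*1.3191^2 = 7.687


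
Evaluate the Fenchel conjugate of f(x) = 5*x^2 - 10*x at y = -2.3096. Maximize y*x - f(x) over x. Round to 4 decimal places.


f*(y) = sup_x {y*x - a*x^2 - b*x} = sup_x {(y-b)*x - a*x^2}
FOC: (y - b) - 2a*x = 0 => x* = (y - b)/(2a)
x* = (-2.3096 + 10)/(2*5) = 0.769
f*(-2.3096) = (y-b)^2/(4a) = (-2.3096 + 10)^2/(4*5)
= 59.1423/20 = 2.9571


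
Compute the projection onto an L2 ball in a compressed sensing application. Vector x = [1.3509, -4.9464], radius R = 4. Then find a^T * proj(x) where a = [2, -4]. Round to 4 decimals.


Step 1: Compute ||x|| (intermediates to 6 decimals).
||x|| = sqrt(1.3509^2 + (-4.9464)^2) = 5.127553
Step 2: Project.
Since ||x|| > R, scale = R/||x|| = 4/5.127553 = 0.780099, proj(x) = scale * x
proj(x) = [1.053836, -3.858682]
Step 3: Dot product.
a^T * proj(x) = 2*1.053836 - 4*(-3.858682) = 17.5424


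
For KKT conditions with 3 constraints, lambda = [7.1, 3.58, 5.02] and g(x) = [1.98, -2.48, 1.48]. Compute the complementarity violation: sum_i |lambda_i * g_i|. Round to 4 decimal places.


KKT complementary slackness check:
lambda_1 * g_1 = 7.1 * 1.98 = 14.058
lambda_2 * g_2 = 3.58 * -2.48 = -8.8784
lambda_3 * g_3 = 5.02 * 1.48 = 7.4296
Total violation = 14.058 + 8.8784 + 7.4296 = 30.366


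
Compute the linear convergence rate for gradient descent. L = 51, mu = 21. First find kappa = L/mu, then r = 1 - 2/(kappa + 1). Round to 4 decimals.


Step 1: Compute the condition number.
kappa = L/mu = 51/21 = 2.4286
Step 2: Compute the convergence rate.
r = 1 - 2/(kappa + 1) = 1 - 2*mu/(L + mu) = (L - mu)/(L + mu) = 30/72 = 0.4167


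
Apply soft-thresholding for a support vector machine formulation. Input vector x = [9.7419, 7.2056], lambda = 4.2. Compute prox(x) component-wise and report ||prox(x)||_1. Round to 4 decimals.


Soft-thresholding with lambda = 4.2:
prox(9.7419) = sign(9.7419)*max(|9.7419| - 4.2, 0) = 5.5419
prox(7.2056) = sign(7.2056)*max(|7.2056| - 4.2, 0) = 3.0056
prox(x) = [5.5419, 3.0056]
||prox(x)||_1 = 5.5419 + 3.0056 = 8.5475


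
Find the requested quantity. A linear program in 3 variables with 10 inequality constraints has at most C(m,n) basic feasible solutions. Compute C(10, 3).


Each vertex corresponds to some choice of n active constraints out of m, so the number of vertices is at most C(m, n) = m! / (n!(m-n)!).
m = 10, n = 3
Numerator: 10 * 9 * 8
Denominator: 3! = 6
C(10, 3) = 120


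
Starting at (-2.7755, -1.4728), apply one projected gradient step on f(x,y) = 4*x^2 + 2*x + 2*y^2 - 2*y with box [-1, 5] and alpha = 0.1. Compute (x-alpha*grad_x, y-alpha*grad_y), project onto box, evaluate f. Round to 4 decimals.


Step 1: Compute gradient at (-2.7755, -1.4728).
grad_x = 2*4*-2.7755 + 2 = -20.204
grad_y = 2*2*-1.4728 - 2 = -7.8912
Step 2: Gradient step.
x_raw = -2.7755 - 0.1*-20.204 = -0.7551
y_raw = -1.4728 - 0.1*-7.8912 = -0.6837
Step 3: Project onto [-1, 5].
x_proj = clip(-0.7551) = -0.7551
y_proj = clip(-0.6837) = -0.6837
Step 4: Evaluate f.
f(-0.7551, -0.6837) = 3.0727


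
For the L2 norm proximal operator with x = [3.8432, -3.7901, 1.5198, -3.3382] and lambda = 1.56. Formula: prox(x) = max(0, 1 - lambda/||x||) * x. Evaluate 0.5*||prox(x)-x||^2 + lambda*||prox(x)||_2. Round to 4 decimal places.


Step 1: Compute ||x||.
||x|| = 6.526
Step 2: Compute scaling factor.
scale = max(0, 1 - 1.56/6.526) = 0.761
Step 3: prox(x) = [2.9245, -2.8841, 1.1565, -2.5402]
||prox(x)|| = 4.966
Step 4: Proximal objective.
0.5*||prox-x||^2 = 1.2168
lambda*||prox|| = 7.747
Total = 8.9637


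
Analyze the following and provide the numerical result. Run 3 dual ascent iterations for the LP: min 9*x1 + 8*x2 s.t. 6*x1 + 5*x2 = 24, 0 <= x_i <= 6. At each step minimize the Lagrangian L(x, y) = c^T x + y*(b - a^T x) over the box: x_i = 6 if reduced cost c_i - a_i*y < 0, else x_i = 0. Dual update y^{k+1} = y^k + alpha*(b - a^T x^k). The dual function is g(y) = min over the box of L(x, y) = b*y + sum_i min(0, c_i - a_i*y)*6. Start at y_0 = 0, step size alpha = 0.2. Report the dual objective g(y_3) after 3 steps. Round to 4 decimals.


Dual ascent for LP: min 9*x1 + 8*x2, 6*x1 + 5*x2 = 24, 0 <= x_i <= 6
Step 1: y^k = 0.0, reduced costs: (9.0, 8.0)
  x^k = (0.0, 0.0), subgradient = b - a^T x = 24.0
  y^{k+1} = 0.0 + 0.2*24.0 = 4.8
Step 2: y^k = 4.8, reduced costs: (-19.8, -16.0)
  x^k = (6.0, 6.0), subgradient = b - a^T x = -42.0
  y^{k+1} = 4.8 + 0.2*-42.0 = -3.6
Step 3: y^k = -3.6, reduced costs: (30.6, 26.0)
  x^k = (0.0, 0.0), subgradient = b - a^T x = 24.0
  y^{k+1} = -3.6 + 0.2*24.0 = 1.2
Dual objective at y_3 = 1.2: reduced costs (1.8, 2.0), box minimizer x = (0.0, 0.0)
g(y_3) = b*y + (c1 - a1*y)*x1 + (c2 - a2*y)*x2 = 24*1.2 + 1.8*0.0 + 2.0*0.0 = 28.8 + 0.0 + 0.0 = 28.8


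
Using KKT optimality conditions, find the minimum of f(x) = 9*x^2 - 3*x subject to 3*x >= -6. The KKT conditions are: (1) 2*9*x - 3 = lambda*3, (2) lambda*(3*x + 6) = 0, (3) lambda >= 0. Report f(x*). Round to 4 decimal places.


Step 1: Try lambda = 0 (constraint inactive).
Stationarity: 2*9*x - 3 = 0
x* = 3/(2*9) = 1/6 = 0.1667 (rounded; the exact value 1/6 is used below)
Check constraint: 3*0.1667 = 0.5001 >= -6 -- satisfied.
Step 2: Compute optimal value.
f(x*) = 9*(1/6)^2 - 3*(1/6) = -0.25


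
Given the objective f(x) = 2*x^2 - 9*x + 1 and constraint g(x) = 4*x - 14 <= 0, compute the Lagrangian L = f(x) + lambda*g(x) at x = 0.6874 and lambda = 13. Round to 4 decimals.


Step 1: Evaluate f(x).
f(0.6874) = 2*0.6874^2 - 9*0.6874 + 1 = -4.2416
Step 2: Evaluate g(x).
g(0.6874) = 4*0.6874 - 14 = -11.2504
Step 3: Compute Lagrangian.
L = -4.2416 + 13*-11.2504 = -150.4968


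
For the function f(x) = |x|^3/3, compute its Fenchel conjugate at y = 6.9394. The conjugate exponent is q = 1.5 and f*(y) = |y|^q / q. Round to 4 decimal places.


The conjugate exponent q satisfies 1/p + 1/q = 1.
p = 3, so q = 3/(3 - 1) = 1.5
|y|^q = 6.9394^1.5 = 18.2803
f*(6.9394) = 18.2803 / 1.5 = 12.1869


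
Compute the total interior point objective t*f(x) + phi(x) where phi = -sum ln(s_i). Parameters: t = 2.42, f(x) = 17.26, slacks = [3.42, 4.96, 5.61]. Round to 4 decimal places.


Step 1: Compute log-barrier.
ln values: [1.2296, 1.6014, 1.7246]
phi = -(1.2296 + 1.6014 + 1.7246) = -4.5556
Step 2: Compute augmented objective.
t*f(x) = 2.42*17.26 = 41.7692
Total = 41.7692 - 4.5556 = 37.2136


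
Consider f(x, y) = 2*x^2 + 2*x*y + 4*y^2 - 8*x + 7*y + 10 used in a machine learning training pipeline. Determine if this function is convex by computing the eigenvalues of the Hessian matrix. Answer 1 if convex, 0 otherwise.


The Hessian of f(x,y) = 2*x^2 + 2*x*y + 4*y^2 - 8*x + 7*y + 10 is:
H = [[4, 2], [2, 8]]
Trace = 4 + 8 = 12
Determinant = 4*8 - (2)^2 = 28
Discriminant = (12)^2 - 4*28 = 32.0
Eigenvalues: lambda_1 = 3.1716, lambda_2 = 8.8284
The function is convex.

1


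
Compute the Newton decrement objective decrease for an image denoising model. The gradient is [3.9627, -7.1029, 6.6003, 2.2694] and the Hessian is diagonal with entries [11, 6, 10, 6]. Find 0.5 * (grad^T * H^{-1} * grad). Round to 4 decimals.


Step 1: H is diagonal, so H^(-1) * g = [0.3602, -1.1838, 0.66, 0.3782].
Step 2: g^T H^(-1) g = sum_i g_i^2 / H_ii
  = (3.9627)^2/11 + (-7.1029)^2/6 + (6.6003)^2/10 + (2.2694)^2/6
  = 1.4275 + 8.4085 + 4.3564 + 0.8584 = 15.0508
Step 3: Objective decrease = 0.5 * g^T H^(-1) g = 7.5254


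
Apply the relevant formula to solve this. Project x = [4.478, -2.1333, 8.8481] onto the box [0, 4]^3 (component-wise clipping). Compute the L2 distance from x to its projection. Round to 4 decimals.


Project each component onto [0, 4].
clip(4.478) = 4.0, clip(-2.1333) = 0.0, clip(8.8481) = 4.0
Projection = [4.0, 0.0, 4.0]
Squared diffs: [0.2285, 4.551, 23.5041]
Distance = sqrt(28.2836) = 5.3182


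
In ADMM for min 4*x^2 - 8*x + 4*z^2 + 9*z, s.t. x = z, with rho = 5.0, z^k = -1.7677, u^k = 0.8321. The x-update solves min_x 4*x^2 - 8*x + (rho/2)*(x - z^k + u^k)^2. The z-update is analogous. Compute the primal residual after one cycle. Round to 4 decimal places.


ADMM iteration with rho = 5.0, z^k = -1.7677, u^k = 0.8321
Step 1: x-update.
Minimize 4*x^2 - 8*x + (5.0/2)*(x + 1.7677 + 0.8321)^2
FOC: (2*4 + 5.0)*x = 8 + 5.0*(-1.7677 - 0.8321)
x^{k+1} = -0.3845
Step 2: z-update.
Minimize 4*z^2 + 9*z + (5.0/2)*(-0.3845 - z + 0.8321)^2
FOC: (2*4 + 5.0)*z = -9 + 5.0*(-0.3845 + 0.8321)
z^{k+1} = -0.5202
Step 3: u-update.
u^{k+1} = 0.8321 - 0.3845 + 0.5202 = 0.9677
Step 4: Primal residual = |-0.3845 + 0.5202| = 0.1356


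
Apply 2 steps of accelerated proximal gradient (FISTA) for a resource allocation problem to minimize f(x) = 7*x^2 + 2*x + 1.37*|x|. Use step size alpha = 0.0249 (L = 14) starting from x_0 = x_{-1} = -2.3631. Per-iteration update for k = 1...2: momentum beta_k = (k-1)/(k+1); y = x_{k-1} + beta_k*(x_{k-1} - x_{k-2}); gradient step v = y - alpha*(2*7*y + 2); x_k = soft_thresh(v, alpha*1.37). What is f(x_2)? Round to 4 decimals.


FISTA on f(x) = 7*x^2 + 2*x + 1.37*|x|
L = 14, alpha = 0.0249
Iteration 1: beta = 0.0, y = -2.3631 + 0.0*(-2.3631 + 2.3631) = -2.3631
  grad(y) = -31.0834, v = y - alpha*grad = -1.5891
  prox(v) = soft_thresh(-1.5891, 0.0341) = -1.555
Iteration 2: beta = 0.3333, y = -1.555 + 0.3333*(-1.555 + 2.3631) = -1.2856
  grad(y) = -15.9991, v = y - alpha*grad = -0.8873
  prox(v) = soft_thresh(-0.8873, 0.0341) = -0.8532
f(x_2) = 7*(-0.8532)^2 + 2*(-0.8532) + 1.37*|-0.8532| = 4.5577


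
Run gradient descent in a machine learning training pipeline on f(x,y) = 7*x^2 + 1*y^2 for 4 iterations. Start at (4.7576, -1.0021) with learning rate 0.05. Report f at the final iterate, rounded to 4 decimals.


Gradient descent on f(x,y) = 7*x^2 + 1*y^2.
Starting point: (4.7576, -1.0021), alpha = 0.05
Step 1: grad_x = 2*7*4.7576 = 66.6064, grad_y = 2*1*-1.0021 = -2.0042
  x_1 = 4.7576 - 0.05*66.6064 = 1.4273
  y_1 = -1.0021 - 0.05*-2.0042 = -0.9019
Step 2: grad_x = 2*7*1.4273 = 19.9819, grad_y = 2*1*-0.9019 = -1.8038
  x_2 = 1.4273 - 0.05*19.9819 = 0.4282
  y_2 = -0.9019 - 0.05*-1.8038 = -0.8117
Step 3: grad_x = 2*7*0.4282 = 5.9946, grad_y = 2*1*-0.8117 = -1.6234
  x_3 = 0.4282 - 0.05*5.9946 = 0.1285
  y_3 = -0.8117 - 0.05*-1.6234 = -0.7305
Step 4: grad_x = 2*7*0.1285 = 1.7984, grad_y = 2*1*-0.7305 = -1.4611
  x_4 = 0.1285 - 0.05*1.7984 = 0.0385
  y_4 = -0.7305 - 0.05*-1.4611 = -0.6575
f(0.0385, -0.6575) = 7*0.0385^2 + 1*(-0.6575)^2 = 0.4427


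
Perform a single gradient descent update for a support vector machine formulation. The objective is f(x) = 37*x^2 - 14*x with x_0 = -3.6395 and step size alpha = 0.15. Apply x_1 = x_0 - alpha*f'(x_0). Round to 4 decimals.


We compute the gradient at x_0 and apply the update.
f'(x) = 74*x - 14
f'(-3.6395) = 74*-3.6395 - 14 = -283.323
x_1 = -3.6395 - 0.15*-283.323 = 38.859


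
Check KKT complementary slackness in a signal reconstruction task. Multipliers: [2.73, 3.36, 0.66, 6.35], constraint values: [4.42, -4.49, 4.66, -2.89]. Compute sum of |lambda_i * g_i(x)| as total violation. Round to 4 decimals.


KKT complementary slackness check:
lambda_1 * g_1 = 2.73 * 4.42 = 12.0666
lambda_2 * g_2 = 3.36 * -4.49 = -15.0864
lambda_3 * g_3 = 0.66 * 4.66 = 3.0756
lambda_4 * g_4 = 6.35 * -2.89 = -18.3515
Total violation = 12.0666 + 15.0864 + 3.0756 + 18.3515 = 48.5801


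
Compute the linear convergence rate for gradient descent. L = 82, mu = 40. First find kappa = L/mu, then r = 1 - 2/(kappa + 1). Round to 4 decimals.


Step 1: Compute the condition number.
kappa = L/mu = 82/40 = 2.05
Step 2: Compute the convergence rate.
r = 1 - 2/(kappa + 1) = 1 - 2*mu/(L + mu) = (L - mu)/(L + mu) = 42/122 = 0.3443


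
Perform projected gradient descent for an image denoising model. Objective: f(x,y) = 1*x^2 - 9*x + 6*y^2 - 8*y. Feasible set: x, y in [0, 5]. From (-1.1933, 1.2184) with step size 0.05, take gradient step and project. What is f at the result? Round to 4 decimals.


Step 1: Compute gradient at (-1.1933, 1.2184).
grad_x = 2*1*-1.1933 - 9 = -11.3866
grad_y = 2*6*1.2184 - 8 = 6.6208
Step 2: Gradient step.
x_raw = -1.1933 - 0.05*-11.3866 = -0.624
y_raw = 1.2184 - 0.05*6.6208 = 0.8874
Step 3: Project onto [0, 5].
x_proj = clip(-0.624) = 0.0
y_proj = clip(0.8874) = 0.8874
Step 4: Evaluate f.
f(0.0, 0.8874) = -2.3744


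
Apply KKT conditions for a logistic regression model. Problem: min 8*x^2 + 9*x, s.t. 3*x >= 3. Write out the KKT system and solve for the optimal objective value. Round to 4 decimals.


Step 1: Try lambda = 0 (constraint inactive).
x_unc = -9/(2*8) = -0.5625
Check: 3*-0.5625 = -1.6875 < 3 -- violated!
Step 2: Constraint must be active: 3*x = 3
x* = 3/3 = 1.0
lambda = (2*8*1.0 + 9)/3 = 8.3333
Step 3: Compute optimal value.
f(x*) = 8*1.0^2 + 9*1.0 = 17.0


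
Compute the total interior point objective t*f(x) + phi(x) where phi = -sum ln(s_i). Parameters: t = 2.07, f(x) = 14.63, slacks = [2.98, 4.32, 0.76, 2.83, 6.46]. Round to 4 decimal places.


Step 1: Compute log-barrier.
ln values: [1.0919, 1.4633, -0.2744, 1.0403, 1.8656]
phi = -(1.0919 + 1.4633 - 0.2744 + 1.0403 + 1.8656) = -5.1866
Step 2: Compute augmented objective.
t*f(x) = 2.07*14.63 = 30.2841
Total = 30.2841 - 5.1866 = 25.0975


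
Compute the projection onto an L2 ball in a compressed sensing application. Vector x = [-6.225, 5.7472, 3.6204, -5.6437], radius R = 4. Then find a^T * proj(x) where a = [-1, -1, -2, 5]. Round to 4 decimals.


Step 1: Compute ||x|| (intermediates to 6 decimals).
||x|| = sqrt((-6.225)^2 + 5.7472^2 + 3.6204^2 + (-5.6437)^2) = 10.804609
Step 2: Project.
Since ||x|| > R, scale = R/||x|| = 4/10.804609 = 0.370212, proj(x) = scale * x
proj(x) = [-2.30457, 2.127682, 1.340316, -2.089365]
Step 3: Dot product.
a^T * proj(x) = -1*(-2.30457) - 1*2.127682 - 2*1.340316 + 5*(-2.089365) = -12.9506


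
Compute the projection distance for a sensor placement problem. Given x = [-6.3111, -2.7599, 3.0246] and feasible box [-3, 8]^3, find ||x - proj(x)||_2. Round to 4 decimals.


Project each component onto [-3, 8].
clip(-6.3111) = -3.0, clip(-2.7599) = -2.7599, clip(3.0246) = 3.0246
Projection = [-3.0, -2.7599, 3.0246]
Squared diffs: [10.9634, 0.0, 0.0]
Distance = sqrt(10.9634) = 3.3111
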